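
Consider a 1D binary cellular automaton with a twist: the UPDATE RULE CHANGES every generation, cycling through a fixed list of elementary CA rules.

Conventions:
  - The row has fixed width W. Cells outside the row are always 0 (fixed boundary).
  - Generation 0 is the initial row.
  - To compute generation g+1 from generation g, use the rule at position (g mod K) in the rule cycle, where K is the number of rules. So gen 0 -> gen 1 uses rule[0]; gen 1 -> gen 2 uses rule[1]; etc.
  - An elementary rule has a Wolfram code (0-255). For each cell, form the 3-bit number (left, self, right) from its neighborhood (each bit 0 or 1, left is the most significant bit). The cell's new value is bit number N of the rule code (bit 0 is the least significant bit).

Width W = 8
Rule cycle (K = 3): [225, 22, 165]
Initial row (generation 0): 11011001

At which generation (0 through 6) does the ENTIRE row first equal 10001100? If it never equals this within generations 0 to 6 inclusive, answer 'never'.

Gen 0: 11011001
Gen 1 (rule 225): 01101000
Gen 2 (rule 22): 10001100
Gen 3 (rule 165): 10100001
Gen 4 (rule 225): 01001100
Gen 5 (rule 22): 11110010
Gen 6 (rule 165): 01100010

Answer: 2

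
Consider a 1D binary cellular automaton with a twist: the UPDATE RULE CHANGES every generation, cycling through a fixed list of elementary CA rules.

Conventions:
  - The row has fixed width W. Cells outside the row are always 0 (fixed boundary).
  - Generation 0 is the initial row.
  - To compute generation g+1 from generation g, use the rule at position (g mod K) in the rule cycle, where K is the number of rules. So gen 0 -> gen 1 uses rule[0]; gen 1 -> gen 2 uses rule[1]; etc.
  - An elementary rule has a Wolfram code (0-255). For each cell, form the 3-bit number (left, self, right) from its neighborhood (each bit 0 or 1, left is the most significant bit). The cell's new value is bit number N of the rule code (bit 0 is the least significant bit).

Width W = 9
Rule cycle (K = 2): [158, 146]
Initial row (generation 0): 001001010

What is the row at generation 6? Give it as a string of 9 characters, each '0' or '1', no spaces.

Gen 0: 001001010
Gen 1 (rule 158): 011111011
Gen 2 (rule 146): 101110000
Gen 3 (rule 158): 101101000
Gen 4 (rule 146): 000000100
Gen 5 (rule 158): 000001110
Gen 6 (rule 146): 000010101

Answer: 000010101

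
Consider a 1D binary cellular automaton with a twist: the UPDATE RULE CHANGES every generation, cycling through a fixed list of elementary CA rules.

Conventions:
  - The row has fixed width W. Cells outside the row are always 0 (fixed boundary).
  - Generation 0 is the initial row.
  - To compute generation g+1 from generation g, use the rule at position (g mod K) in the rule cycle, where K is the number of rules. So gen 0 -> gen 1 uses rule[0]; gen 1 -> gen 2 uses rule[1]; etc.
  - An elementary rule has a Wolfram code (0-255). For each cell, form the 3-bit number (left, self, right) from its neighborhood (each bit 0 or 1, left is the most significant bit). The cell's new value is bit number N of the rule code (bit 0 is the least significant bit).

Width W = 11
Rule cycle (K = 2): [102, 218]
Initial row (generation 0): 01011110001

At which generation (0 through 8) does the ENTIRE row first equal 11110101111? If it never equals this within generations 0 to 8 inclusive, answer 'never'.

Answer: 2

Derivation:
Gen 0: 01011110001
Gen 1 (rule 102): 11100010011
Gen 2 (rule 218): 11110101111
Gen 3 (rule 102): 00011110001
Gen 4 (rule 218): 00111111010
Gen 5 (rule 102): 01000001110
Gen 6 (rule 218): 10100011111
Gen 7 (rule 102): 11100100001
Gen 8 (rule 218): 11111010010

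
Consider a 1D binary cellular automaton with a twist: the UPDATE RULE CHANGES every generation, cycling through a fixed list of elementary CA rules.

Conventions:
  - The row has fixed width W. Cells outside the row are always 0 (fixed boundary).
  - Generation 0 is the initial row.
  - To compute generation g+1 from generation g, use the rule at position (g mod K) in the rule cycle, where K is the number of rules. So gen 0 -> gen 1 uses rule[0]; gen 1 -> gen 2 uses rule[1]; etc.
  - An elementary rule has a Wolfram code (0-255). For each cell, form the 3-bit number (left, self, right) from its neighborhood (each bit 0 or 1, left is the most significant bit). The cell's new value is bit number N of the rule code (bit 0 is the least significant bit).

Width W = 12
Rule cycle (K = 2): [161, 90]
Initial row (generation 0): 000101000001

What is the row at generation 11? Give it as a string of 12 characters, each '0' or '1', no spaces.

Answer: 001010100100

Derivation:
Gen 0: 000101000001
Gen 1 (rule 161): 110010011100
Gen 2 (rule 90): 111101110110
Gen 3 (rule 161): 011010101000
Gen 4 (rule 90): 111000000100
Gen 5 (rule 161): 010011110001
Gen 6 (rule 90): 101110011010
Gen 7 (rule 161): 010100000100
Gen 8 (rule 90): 100010001010
Gen 9 (rule 161): 001000100100
Gen 10 (rule 90): 010101011010
Gen 11 (rule 161): 001010100100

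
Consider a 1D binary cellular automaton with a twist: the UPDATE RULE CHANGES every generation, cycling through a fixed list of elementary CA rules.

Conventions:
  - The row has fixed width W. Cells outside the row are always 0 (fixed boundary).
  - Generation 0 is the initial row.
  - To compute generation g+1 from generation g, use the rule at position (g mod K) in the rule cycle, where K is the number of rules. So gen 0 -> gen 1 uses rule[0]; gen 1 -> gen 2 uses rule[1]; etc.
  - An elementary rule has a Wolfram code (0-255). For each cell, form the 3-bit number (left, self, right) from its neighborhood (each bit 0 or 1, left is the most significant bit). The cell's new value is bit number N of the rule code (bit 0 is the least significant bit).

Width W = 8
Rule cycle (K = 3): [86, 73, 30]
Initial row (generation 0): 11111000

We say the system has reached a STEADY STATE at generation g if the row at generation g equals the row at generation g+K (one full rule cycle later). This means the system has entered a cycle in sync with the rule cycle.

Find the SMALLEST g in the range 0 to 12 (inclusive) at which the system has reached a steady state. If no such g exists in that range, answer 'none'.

Gen 0: 11111000
Gen 1 (rule 86): 00001100
Gen 2 (rule 73): 11101101
Gen 3 (rule 30): 10001001
Gen 4 (rule 86): 11011111
Gen 5 (rule 73): 11010001
Gen 6 (rule 30): 10011011
Gen 7 (rule 86): 11101001
Gen 8 (rule 73): 10100000
Gen 9 (rule 30): 10110000
Gen 10 (rule 86): 10011000
Gen 11 (rule 73): 00011011
Gen 12 (rule 30): 00110010
Gen 13 (rule 86): 01011111
Gen 14 (rule 73): 00010001
Gen 15 (rule 30): 00111011

Answer: none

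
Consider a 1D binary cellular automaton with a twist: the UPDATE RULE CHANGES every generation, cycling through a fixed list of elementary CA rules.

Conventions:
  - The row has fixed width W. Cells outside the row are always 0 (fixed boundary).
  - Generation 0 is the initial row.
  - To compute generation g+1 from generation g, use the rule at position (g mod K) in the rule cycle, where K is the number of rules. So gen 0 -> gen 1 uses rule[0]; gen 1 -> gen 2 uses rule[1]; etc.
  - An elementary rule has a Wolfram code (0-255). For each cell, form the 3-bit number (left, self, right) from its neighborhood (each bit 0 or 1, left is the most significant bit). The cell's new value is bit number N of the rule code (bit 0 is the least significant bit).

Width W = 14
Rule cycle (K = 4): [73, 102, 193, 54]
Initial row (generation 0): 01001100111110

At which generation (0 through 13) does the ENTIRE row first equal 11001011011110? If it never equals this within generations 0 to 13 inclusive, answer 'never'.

Answer: never

Derivation:
Gen 0: 01001100111110
Gen 1 (rule 73): 00001100100010
Gen 2 (rule 102): 00010101100110
Gen 3 (rule 193): 11000000100010
Gen 4 (rule 54): 00100001110111
Gen 5 (rule 73): 10001101010101
Gen 6 (rule 102): 10010111111111
Gen 7 (rule 193): 00000011111111
Gen 8 (rule 54): 00000100000000
Gen 9 (rule 73): 11110001111111
Gen 10 (rule 102): 00010010000001
Gen 11 (rule 193): 11000000111100
Gen 12 (rule 54): 00100001000010
Gen 13 (rule 73): 10001100011000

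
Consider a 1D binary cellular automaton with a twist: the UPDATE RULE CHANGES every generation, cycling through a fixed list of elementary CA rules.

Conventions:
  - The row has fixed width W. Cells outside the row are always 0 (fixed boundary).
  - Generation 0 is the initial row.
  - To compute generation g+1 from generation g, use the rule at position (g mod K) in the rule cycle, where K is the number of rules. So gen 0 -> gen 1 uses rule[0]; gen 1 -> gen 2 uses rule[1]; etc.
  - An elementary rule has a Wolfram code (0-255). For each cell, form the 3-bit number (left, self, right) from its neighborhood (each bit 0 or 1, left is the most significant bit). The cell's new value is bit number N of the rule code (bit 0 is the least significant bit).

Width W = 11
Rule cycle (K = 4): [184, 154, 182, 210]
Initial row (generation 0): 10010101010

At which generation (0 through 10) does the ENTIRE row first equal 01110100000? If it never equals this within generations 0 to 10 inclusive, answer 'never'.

Answer: 4

Derivation:
Gen 0: 10010101010
Gen 1 (rule 184): 01001010101
Gen 2 (rule 154): 10110000000
Gen 3 (rule 182): 11001000000
Gen 4 (rule 210): 01110100000
Gen 5 (rule 184): 01101010000
Gen 6 (rule 154): 11000001000
Gen 7 (rule 182): 00100011100
Gen 8 (rule 210): 01010101110
Gen 9 (rule 184): 00101011101
Gen 10 (rule 154): 01000011000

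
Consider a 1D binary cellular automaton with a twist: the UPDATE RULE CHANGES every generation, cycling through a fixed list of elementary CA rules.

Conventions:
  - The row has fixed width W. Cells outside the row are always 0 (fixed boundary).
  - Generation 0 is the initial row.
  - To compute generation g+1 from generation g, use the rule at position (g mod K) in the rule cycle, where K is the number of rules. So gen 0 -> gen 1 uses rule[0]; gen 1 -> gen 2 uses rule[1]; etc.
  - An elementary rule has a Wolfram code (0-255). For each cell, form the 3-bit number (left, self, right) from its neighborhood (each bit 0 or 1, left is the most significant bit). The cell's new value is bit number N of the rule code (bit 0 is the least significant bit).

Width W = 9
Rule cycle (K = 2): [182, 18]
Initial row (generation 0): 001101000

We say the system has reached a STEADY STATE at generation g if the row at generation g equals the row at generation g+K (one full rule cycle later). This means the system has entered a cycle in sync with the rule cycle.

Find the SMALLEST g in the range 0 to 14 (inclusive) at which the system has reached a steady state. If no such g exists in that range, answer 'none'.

Answer: none

Derivation:
Gen 0: 001101000
Gen 1 (rule 182): 010011100
Gen 2 (rule 18): 101100010
Gen 3 (rule 182): 110010111
Gen 4 (rule 18): 001100000
Gen 5 (rule 182): 010010000
Gen 6 (rule 18): 101101000
Gen 7 (rule 182): 110011100
Gen 8 (rule 18): 001100010
Gen 9 (rule 182): 010010111
Gen 10 (rule 18): 101100000
Gen 11 (rule 182): 110010000
Gen 12 (rule 18): 001101000
Gen 13 (rule 182): 010011100
Gen 14 (rule 18): 101100010
Gen 15 (rule 182): 110010111
Gen 16 (rule 18): 001100000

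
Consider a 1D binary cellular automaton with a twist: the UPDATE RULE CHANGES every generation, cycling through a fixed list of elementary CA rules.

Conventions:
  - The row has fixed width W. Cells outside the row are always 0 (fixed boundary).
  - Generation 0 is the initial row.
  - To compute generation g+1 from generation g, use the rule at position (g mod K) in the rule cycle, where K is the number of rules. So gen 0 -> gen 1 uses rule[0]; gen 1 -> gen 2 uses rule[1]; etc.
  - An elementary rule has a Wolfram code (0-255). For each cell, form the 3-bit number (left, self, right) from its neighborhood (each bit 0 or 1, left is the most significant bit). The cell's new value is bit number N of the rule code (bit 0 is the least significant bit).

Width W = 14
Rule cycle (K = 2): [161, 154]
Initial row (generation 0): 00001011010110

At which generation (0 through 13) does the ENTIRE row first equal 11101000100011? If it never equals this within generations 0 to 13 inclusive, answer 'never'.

Gen 0: 00001011010110
Gen 1 (rule 161): 11100100101000
Gen 2 (rule 154): 11011011000100
Gen 3 (rule 161): 00100100010001
Gen 4 (rule 154): 01011010101010
Gen 5 (rule 161): 00100101010100
Gen 6 (rule 154): 01011000000010
Gen 7 (rule 161): 00100011111000
Gen 8 (rule 154): 01010111110100
Gen 9 (rule 161): 00101011101001
Gen 10 (rule 154): 01000011000110
Gen 11 (rule 161): 00011000010000
Gen 12 (rule 154): 00110100101000
Gen 13 (rule 161): 10001000010011

Answer: never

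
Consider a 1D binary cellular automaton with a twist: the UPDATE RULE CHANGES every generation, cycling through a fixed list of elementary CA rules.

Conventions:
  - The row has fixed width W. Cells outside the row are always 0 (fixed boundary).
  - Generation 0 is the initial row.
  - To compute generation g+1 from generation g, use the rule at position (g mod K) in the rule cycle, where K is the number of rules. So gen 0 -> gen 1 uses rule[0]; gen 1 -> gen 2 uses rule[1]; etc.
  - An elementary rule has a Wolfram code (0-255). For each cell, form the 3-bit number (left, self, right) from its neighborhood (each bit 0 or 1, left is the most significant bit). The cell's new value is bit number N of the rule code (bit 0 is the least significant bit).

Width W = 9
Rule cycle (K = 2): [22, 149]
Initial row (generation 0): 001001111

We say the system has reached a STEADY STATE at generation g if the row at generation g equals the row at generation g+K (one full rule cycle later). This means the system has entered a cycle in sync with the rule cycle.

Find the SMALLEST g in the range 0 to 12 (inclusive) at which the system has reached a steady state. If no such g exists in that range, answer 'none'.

Gen 0: 001001111
Gen 1 (rule 22): 011110000
Gen 2 (rule 149): 001101111
Gen 3 (rule 22): 010000000
Gen 4 (rule 149): 011111111
Gen 5 (rule 22): 100000000
Gen 6 (rule 149): 111111111
Gen 7 (rule 22): 000000000
Gen 8 (rule 149): 111111111
Gen 9 (rule 22): 000000000
Gen 10 (rule 149): 111111111
Gen 11 (rule 22): 000000000
Gen 12 (rule 149): 111111111
Gen 13 (rule 22): 000000000
Gen 14 (rule 149): 111111111

Answer: 6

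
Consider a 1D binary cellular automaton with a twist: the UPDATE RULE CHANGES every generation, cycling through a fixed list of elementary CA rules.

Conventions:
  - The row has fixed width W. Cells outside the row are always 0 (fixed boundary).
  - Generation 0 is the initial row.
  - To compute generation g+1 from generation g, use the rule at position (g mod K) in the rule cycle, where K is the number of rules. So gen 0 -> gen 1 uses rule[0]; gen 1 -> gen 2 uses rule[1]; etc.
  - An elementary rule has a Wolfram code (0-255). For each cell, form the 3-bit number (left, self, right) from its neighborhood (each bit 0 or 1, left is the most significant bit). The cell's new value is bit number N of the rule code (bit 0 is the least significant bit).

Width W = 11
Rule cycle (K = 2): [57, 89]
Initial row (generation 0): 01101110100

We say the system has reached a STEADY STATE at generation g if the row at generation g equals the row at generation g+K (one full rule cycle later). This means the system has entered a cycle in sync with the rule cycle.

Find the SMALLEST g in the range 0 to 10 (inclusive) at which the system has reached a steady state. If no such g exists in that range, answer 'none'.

Gen 0: 01101110100
Gen 1 (rule 57): 01011001011
Gen 2 (rule 89): 00011100011
Gen 3 (rule 57): 11010011010
Gen 4 (rule 89): 11001011001
Gen 5 (rule 57): 10100110100
Gen 6 (rule 89): 00010110011
Gen 7 (rule 57): 11001101010
Gen 8 (rule 89): 11101100001
Gen 9 (rule 57): 10011011100
Gen 10 (rule 89): 01011010111
Gen 11 (rule 57): 00110101100
Gen 12 (rule 89): 10110001111

Answer: none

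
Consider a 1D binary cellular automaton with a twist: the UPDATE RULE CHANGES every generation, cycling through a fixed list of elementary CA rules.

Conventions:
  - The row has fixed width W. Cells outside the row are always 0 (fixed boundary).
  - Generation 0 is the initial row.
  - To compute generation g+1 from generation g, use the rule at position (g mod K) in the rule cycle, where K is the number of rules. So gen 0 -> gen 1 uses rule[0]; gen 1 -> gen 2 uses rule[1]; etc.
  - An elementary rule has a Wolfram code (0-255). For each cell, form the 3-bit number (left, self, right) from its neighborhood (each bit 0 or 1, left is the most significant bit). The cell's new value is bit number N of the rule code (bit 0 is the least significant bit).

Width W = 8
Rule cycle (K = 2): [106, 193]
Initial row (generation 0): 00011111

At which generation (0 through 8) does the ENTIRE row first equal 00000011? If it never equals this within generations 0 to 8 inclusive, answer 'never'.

Answer: 8

Derivation:
Gen 0: 00011111
Gen 1 (rule 106): 00110001
Gen 2 (rule 193): 10010100
Gen 3 (rule 106): 00101000
Gen 4 (rule 193): 10000011
Gen 5 (rule 106): 00000111
Gen 6 (rule 193): 11110011
Gen 7 (rule 106): 10010111
Gen 8 (rule 193): 00000011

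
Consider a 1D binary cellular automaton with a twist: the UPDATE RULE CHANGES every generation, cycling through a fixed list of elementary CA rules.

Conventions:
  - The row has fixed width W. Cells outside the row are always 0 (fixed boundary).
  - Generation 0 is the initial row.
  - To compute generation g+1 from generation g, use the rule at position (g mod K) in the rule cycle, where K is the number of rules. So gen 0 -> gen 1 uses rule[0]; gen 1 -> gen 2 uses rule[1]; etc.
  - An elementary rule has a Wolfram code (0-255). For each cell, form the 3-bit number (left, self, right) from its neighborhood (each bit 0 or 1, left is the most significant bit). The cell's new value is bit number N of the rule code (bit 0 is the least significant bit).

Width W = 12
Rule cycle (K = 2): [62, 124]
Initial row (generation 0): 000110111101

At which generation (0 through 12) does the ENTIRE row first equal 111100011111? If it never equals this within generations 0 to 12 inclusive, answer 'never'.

Gen 0: 000110111101
Gen 1 (rule 62): 001101100011
Gen 2 (rule 124): 001111110011
Gen 3 (rule 62): 011000001110
Gen 4 (rule 124): 011100001011
Gen 5 (rule 62): 110010011110
Gen 6 (rule 124): 111011010011
Gen 7 (rule 62): 100110111110
Gen 8 (rule 124): 110111100011
Gen 9 (rule 62): 101100010110
Gen 10 (rule 124): 111110011111
Gen 11 (rule 62): 100001110000
Gen 12 (rule 124): 110001011000

Answer: never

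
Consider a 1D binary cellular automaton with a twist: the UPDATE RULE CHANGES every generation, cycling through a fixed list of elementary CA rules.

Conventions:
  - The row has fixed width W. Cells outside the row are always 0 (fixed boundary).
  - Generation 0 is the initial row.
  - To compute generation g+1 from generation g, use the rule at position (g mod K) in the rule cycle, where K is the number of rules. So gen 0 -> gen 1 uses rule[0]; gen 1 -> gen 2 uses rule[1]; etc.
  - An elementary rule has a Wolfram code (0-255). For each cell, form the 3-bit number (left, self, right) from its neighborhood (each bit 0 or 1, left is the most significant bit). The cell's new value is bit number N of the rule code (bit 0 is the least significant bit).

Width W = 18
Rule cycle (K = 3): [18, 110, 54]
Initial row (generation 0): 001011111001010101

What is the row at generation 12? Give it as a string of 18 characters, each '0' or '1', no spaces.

Gen 0: 001011111001010101
Gen 1 (rule 18): 010000000110000000
Gen 2 (rule 110): 110000001110000000
Gen 3 (rule 54): 001000010001000000
Gen 4 (rule 18): 010100101010100000
Gen 5 (rule 110): 111101111111100000
Gen 6 (rule 54): 000010000000010000
Gen 7 (rule 18): 000101000000101000
Gen 8 (rule 110): 001111000001111000
Gen 9 (rule 54): 010000100010000100
Gen 10 (rule 18): 101001010101001010
Gen 11 (rule 110): 111011111111011110
Gen 12 (rule 54): 000100000000100001

Answer: 000100000000100001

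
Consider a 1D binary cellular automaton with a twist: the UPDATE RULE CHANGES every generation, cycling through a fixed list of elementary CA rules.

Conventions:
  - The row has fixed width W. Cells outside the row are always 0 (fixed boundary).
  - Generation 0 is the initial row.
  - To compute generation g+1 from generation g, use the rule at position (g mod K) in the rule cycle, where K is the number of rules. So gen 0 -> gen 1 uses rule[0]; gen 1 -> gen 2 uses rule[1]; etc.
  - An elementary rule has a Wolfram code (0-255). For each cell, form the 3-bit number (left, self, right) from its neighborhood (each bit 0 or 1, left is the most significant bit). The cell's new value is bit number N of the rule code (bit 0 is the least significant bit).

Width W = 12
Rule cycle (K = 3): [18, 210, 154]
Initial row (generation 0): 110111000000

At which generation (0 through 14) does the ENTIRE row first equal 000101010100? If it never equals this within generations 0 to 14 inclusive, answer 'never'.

Answer: 4

Derivation:
Gen 0: 110111000000
Gen 1 (rule 18): 000000100000
Gen 2 (rule 210): 000001010000
Gen 3 (rule 154): 000010001000
Gen 4 (rule 18): 000101010100
Gen 5 (rule 210): 001000000010
Gen 6 (rule 154): 010100000101
Gen 7 (rule 18): 100010001000
Gen 8 (rule 210): 010101010100
Gen 9 (rule 154): 100000000010
Gen 10 (rule 18): 010000000101
Gen 11 (rule 210): 101000001000
Gen 12 (rule 154): 000100010100
Gen 13 (rule 18): 001010100010
Gen 14 (rule 210): 010000010101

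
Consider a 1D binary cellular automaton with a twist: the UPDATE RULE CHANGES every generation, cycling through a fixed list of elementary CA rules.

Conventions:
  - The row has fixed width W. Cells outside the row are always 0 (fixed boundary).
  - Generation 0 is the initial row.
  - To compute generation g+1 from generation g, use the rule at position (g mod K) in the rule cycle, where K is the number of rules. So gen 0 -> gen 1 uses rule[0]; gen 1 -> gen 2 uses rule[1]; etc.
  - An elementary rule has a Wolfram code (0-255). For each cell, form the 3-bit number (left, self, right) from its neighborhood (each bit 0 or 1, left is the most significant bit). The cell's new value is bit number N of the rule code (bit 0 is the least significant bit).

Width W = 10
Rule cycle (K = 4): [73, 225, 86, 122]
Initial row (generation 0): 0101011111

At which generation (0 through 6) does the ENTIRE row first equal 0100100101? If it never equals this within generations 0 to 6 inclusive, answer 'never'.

Gen 0: 0101011111
Gen 1 (rule 73): 0000010001
Gen 2 (rule 225): 1111000100
Gen 3 (rule 86): 0001101110
Gen 4 (rule 122): 0011111011
Gen 5 (rule 73): 1010001011
Gen 6 (rule 225): 0100100101

Answer: 6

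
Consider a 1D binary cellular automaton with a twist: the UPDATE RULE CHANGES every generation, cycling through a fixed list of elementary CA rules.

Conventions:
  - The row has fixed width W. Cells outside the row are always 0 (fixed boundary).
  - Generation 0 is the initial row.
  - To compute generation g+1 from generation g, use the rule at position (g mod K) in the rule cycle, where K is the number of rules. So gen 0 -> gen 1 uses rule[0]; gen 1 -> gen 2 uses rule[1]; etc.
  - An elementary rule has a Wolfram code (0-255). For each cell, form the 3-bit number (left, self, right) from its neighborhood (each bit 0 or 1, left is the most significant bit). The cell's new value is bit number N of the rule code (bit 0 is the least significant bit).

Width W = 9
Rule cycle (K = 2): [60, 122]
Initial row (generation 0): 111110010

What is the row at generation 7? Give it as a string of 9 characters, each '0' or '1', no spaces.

Gen 0: 111110010
Gen 1 (rule 60): 100001011
Gen 2 (rule 122): 010010111
Gen 3 (rule 60): 011011100
Gen 4 (rule 122): 111110110
Gen 5 (rule 60): 100001101
Gen 6 (rule 122): 010011110
Gen 7 (rule 60): 011010001

Answer: 011010001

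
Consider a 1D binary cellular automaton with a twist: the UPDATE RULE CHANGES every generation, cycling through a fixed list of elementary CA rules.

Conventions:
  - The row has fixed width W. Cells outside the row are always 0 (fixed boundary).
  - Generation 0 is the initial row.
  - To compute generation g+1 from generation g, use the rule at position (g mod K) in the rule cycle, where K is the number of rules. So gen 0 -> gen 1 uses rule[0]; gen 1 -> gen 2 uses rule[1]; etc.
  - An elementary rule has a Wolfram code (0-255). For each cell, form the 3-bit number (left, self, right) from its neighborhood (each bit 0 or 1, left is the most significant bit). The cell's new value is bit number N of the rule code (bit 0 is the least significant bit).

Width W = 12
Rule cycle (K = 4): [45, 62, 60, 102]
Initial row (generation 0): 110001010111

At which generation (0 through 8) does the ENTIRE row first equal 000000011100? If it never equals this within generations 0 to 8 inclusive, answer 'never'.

Answer: never

Derivation:
Gen 0: 110001010111
Gen 1 (rule 45): 100101111100
Gen 2 (rule 62): 111111000010
Gen 3 (rule 60): 100000100011
Gen 4 (rule 102): 100001100101
Gen 5 (rule 45): 101101000111
Gen 6 (rule 62): 111011101100
Gen 7 (rule 60): 100110011010
Gen 8 (rule 102): 101010101110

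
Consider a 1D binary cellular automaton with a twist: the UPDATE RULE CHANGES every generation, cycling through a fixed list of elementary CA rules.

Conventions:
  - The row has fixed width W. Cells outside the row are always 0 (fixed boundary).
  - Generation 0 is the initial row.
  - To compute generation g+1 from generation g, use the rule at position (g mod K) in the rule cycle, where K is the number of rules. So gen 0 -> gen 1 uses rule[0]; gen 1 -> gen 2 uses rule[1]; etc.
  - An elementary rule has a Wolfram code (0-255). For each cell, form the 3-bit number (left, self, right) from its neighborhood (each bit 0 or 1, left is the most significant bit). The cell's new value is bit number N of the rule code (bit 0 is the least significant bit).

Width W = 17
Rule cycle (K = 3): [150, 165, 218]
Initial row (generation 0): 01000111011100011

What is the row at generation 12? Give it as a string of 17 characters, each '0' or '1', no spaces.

Gen 0: 01000111011100011
Gen 1 (rule 150): 11101010001010100
Gen 2 (rule 165): 01011110101111101
Gen 3 (rule 218): 10011110001111100
Gen 4 (rule 150): 11101101010111010
Gen 5 (rule 165): 01010011111010110
Gen 6 (rule 218): 10001111111000111
Gen 7 (rule 150): 11010111110101010
Gen 8 (rule 165): 00111011101111110
Gen 9 (rule 218): 01111011101111111
Gen 10 (rule 150): 10110001000111110
Gen 11 (rule 165): 11000101010011100
Gen 12 (rule 218): 11101000001111110

Answer: 11101000001111110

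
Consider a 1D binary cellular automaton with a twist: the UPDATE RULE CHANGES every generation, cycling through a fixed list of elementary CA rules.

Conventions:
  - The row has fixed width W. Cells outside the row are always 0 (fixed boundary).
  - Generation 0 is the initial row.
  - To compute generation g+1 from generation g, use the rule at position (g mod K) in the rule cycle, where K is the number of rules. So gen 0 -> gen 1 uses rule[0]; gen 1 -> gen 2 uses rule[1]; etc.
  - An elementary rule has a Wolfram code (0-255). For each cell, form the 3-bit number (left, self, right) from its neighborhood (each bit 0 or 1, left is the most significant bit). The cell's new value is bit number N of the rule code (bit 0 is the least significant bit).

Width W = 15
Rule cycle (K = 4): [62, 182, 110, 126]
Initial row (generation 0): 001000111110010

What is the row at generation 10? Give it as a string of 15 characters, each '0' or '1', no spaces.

Gen 0: 001000111110010
Gen 1 (rule 62): 011101100001111
Gen 2 (rule 182): 101010010010110
Gen 3 (rule 110): 111110110111110
Gen 4 (rule 126): 100011111100011
Gen 5 (rule 62): 110110000010110
Gen 6 (rule 182): 001001000111001
Gen 7 (rule 110): 011011001101011
Gen 8 (rule 126): 111111111111111
Gen 9 (rule 62): 100000000000000
Gen 10 (rule 182): 110000000000000

Answer: 110000000000000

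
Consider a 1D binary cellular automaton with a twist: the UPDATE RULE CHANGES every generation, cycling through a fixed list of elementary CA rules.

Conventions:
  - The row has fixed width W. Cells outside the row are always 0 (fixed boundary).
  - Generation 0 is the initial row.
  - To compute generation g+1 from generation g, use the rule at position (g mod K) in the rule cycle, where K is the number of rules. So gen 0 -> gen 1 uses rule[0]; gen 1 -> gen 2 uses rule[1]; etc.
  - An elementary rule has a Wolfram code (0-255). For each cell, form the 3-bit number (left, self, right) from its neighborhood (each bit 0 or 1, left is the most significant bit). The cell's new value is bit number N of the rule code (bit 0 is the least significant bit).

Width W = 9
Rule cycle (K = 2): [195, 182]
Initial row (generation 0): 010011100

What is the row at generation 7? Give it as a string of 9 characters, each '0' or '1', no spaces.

Answer: 110111000

Derivation:
Gen 0: 010011100
Gen 1 (rule 195): 100101101
Gen 2 (rule 182): 111110011
Gen 3 (rule 195): 011110101
Gen 4 (rule 182): 101101111
Gen 5 (rule 195): 000100111
Gen 6 (rule 182): 001111010
Gen 7 (rule 195): 110111000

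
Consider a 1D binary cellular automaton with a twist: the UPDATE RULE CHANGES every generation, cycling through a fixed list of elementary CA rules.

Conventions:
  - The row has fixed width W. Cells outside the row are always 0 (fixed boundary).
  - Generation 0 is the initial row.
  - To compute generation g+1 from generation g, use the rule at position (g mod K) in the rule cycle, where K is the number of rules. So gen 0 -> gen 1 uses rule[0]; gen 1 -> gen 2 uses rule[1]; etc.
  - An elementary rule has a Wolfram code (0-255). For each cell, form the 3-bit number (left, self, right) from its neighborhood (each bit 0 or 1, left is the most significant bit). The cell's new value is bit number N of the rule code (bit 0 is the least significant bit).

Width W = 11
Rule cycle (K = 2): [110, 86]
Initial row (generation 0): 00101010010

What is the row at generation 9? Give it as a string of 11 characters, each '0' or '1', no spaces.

Answer: 11111110011

Derivation:
Gen 0: 00101010010
Gen 1 (rule 110): 01111110110
Gen 2 (rule 86): 10000010011
Gen 3 (rule 110): 10000110111
Gen 4 (rule 86): 11001010001
Gen 5 (rule 110): 11011110011
Gen 6 (rule 86): 01000011101
Gen 7 (rule 110): 11000110111
Gen 8 (rule 86): 01101010001
Gen 9 (rule 110): 11111110011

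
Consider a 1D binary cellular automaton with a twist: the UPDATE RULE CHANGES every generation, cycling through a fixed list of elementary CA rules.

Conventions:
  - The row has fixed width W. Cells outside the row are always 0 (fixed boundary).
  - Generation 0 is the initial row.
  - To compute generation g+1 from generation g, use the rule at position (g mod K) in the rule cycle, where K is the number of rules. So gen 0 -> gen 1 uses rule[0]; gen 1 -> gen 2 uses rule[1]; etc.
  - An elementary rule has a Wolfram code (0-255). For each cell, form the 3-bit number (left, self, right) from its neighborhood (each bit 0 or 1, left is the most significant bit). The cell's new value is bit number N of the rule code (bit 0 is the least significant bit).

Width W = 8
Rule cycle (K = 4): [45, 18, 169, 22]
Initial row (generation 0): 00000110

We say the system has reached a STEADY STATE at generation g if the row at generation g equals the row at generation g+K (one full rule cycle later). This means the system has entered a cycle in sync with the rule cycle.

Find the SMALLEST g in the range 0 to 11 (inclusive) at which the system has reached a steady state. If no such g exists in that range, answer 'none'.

Gen 0: 00000110
Gen 1 (rule 45): 11110100
Gen 2 (rule 18): 00000010
Gen 3 (rule 169): 11111000
Gen 4 (rule 22): 00000100
Gen 5 (rule 45): 11110101
Gen 6 (rule 18): 00000000
Gen 7 (rule 169): 11111111
Gen 8 (rule 22): 00000000
Gen 9 (rule 45): 11111111
Gen 10 (rule 18): 00000000
Gen 11 (rule 169): 11111111
Gen 12 (rule 22): 00000000
Gen 13 (rule 45): 11111111
Gen 14 (rule 18): 00000000
Gen 15 (rule 169): 11111111

Answer: 6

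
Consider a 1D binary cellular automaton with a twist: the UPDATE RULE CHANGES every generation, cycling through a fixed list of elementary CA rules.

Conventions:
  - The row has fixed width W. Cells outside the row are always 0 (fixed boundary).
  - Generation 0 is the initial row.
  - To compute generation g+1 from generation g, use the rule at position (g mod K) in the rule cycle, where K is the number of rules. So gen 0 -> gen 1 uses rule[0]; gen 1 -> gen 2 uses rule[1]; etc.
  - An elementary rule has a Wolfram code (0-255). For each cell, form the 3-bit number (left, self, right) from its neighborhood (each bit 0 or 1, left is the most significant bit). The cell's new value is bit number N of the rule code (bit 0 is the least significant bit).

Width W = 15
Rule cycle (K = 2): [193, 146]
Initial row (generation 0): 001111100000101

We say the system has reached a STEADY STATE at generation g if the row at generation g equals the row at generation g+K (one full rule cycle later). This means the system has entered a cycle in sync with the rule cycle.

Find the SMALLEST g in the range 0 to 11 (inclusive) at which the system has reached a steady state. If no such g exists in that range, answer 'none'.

Answer: none

Derivation:
Gen 0: 001111100000101
Gen 1 (rule 193): 100111101110000
Gen 2 (rule 146): 011011000101000
Gen 3 (rule 193): 001001010000011
Gen 4 (rule 146): 010110001000100
Gen 5 (rule 193): 000010100010001
Gen 6 (rule 146): 000100010101010
Gen 7 (rule 193): 110001000000000
Gen 8 (rule 146): 001010100000000
Gen 9 (rule 193): 100000001111111
Gen 10 (rule 146): 010000010111110
Gen 11 (rule 193): 000111000011110
Gen 12 (rule 146): 001010100101101
Gen 13 (rule 193): 100000000000100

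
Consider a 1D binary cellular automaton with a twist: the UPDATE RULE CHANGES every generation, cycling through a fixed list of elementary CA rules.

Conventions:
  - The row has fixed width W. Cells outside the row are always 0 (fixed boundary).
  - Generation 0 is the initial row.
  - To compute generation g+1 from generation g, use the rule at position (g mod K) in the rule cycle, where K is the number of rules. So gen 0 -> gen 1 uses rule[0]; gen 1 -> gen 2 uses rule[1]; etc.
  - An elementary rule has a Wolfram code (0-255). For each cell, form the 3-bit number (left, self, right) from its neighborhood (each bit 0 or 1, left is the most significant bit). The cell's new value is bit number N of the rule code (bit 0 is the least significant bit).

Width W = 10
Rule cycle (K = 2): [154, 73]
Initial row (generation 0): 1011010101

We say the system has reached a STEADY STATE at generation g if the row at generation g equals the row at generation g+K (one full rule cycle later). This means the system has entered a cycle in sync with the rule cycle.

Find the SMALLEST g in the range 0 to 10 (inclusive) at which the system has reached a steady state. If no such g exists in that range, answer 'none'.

Gen 0: 1011010101
Gen 1 (rule 154): 0010000000
Gen 2 (rule 73): 1000111111
Gen 3 (rule 154): 0101111110
Gen 4 (rule 73): 0001000010
Gen 5 (rule 154): 0010100101
Gen 6 (rule 73): 1000000000
Gen 7 (rule 154): 0100000000
Gen 8 (rule 73): 0001111111
Gen 9 (rule 154): 0011111110
Gen 10 (rule 73): 1010000010
Gen 11 (rule 154): 0001000101
Gen 12 (rule 73): 1100010000

Answer: none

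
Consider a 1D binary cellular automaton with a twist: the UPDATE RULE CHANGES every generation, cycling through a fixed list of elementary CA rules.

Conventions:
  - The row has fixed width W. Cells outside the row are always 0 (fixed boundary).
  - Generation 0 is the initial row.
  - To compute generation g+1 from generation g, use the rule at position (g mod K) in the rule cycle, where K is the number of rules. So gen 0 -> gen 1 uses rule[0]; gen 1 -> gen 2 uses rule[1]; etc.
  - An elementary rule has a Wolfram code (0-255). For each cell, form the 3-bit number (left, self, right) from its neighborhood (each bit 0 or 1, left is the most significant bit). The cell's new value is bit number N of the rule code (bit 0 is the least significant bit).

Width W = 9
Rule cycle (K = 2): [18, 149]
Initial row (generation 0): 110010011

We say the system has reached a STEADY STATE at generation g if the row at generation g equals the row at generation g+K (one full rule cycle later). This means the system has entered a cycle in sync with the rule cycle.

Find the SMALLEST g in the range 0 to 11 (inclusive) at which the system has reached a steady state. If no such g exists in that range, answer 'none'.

Gen 0: 110010011
Gen 1 (rule 18): 001101100
Gen 2 (rule 149): 100000011
Gen 3 (rule 18): 010000100
Gen 4 (rule 149): 011110111
Gen 5 (rule 18): 100000000
Gen 6 (rule 149): 111111111
Gen 7 (rule 18): 000000000
Gen 8 (rule 149): 111111111
Gen 9 (rule 18): 000000000
Gen 10 (rule 149): 111111111
Gen 11 (rule 18): 000000000
Gen 12 (rule 149): 111111111
Gen 13 (rule 18): 000000000

Answer: 6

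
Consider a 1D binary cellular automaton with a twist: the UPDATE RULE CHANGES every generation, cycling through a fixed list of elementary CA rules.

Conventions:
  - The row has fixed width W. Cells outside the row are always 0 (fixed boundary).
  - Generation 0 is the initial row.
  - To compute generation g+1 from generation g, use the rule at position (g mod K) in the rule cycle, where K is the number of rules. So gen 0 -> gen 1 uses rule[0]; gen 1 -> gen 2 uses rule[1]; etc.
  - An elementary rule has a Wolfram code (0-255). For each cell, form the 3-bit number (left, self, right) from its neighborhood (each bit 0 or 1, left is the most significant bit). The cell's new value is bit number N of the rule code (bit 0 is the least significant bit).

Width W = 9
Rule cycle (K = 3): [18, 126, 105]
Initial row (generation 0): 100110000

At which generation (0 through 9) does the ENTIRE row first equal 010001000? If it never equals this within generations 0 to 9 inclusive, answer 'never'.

Gen 0: 100110000
Gen 1 (rule 18): 011001000
Gen 2 (rule 126): 111111100
Gen 3 (rule 105): 100000101
Gen 4 (rule 18): 010001000
Gen 5 (rule 126): 111011100
Gen 6 (rule 105): 101110101
Gen 7 (rule 18): 000000000
Gen 8 (rule 126): 000000000
Gen 9 (rule 105): 111111111

Answer: 4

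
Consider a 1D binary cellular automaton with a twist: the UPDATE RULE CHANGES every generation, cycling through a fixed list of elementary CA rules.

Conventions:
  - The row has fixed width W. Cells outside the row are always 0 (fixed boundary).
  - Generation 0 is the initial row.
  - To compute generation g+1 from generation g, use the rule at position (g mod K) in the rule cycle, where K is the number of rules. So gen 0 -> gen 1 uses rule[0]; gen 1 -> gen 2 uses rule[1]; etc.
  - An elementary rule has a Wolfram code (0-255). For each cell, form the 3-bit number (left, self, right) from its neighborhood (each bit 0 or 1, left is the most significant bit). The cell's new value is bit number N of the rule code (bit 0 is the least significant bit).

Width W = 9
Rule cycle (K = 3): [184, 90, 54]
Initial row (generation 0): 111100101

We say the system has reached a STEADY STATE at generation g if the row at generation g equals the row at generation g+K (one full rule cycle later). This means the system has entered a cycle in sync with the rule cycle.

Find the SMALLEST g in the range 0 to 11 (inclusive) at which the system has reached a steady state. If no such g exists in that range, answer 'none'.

Gen 0: 111100101
Gen 1 (rule 184): 111010010
Gen 2 (rule 90): 101001101
Gen 3 (rule 54): 111110011
Gen 4 (rule 184): 111101010
Gen 5 (rule 90): 100100001
Gen 6 (rule 54): 111110011
Gen 7 (rule 184): 111101010
Gen 8 (rule 90): 100100001
Gen 9 (rule 54): 111110011
Gen 10 (rule 184): 111101010
Gen 11 (rule 90): 100100001
Gen 12 (rule 54): 111110011
Gen 13 (rule 184): 111101010
Gen 14 (rule 90): 100100001

Answer: 3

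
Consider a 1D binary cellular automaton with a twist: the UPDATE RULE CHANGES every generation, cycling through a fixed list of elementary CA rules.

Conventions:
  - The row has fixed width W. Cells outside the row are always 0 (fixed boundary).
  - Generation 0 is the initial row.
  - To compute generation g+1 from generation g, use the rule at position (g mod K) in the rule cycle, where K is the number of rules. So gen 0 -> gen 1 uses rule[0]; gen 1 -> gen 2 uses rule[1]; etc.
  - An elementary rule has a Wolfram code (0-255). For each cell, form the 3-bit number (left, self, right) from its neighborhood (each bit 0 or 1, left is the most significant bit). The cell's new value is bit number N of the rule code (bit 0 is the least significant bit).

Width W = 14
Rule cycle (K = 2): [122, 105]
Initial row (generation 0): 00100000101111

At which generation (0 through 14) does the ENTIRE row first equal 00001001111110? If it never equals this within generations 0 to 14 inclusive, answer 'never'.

Gen 0: 00100000101111
Gen 1 (rule 122): 01010001011001
Gen 2 (rule 105): 00100100111000
Gen 3 (rule 122): 01011011101100
Gen 4 (rule 105): 00111110111101
Gen 5 (rule 122): 01100011100110
Gen 6 (rule 105): 01101010100110
Gen 7 (rule 122): 11110101011111
Gen 8 (rule 105): 10011010110001
Gen 9 (rule 122): 01111101111010
Gen 10 (rule 105): 01000111001100
Gen 11 (rule 122): 10101101111110
Gen 12 (rule 105): 01011111000010
Gen 13 (rule 122): 10110001100101
Gen 14 (rule 105): 01110101100010

Answer: never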